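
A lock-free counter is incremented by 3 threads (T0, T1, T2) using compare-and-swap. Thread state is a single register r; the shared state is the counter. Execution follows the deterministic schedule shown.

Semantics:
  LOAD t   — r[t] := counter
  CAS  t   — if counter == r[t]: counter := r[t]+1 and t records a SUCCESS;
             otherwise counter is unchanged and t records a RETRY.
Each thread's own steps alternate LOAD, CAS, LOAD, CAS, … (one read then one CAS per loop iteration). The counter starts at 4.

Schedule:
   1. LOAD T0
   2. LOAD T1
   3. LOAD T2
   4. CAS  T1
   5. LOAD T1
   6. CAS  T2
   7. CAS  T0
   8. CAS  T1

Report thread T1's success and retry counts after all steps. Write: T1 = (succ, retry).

step 1: T0 LOAD ⇒ load; ctr=4 reg=4
step 2: T1 LOAD ⇒ load; ctr=4 reg=4
step 3: T2 LOAD ⇒ load; ctr=4 reg=4
step 4: T1 CAS ⇒ ok; ctr=5 reg=4
step 5: T1 LOAD ⇒ load; ctr=5 reg=5
step 6: T2 CAS ⇒ retry; ctr=5 reg=4
step 7: T0 CAS ⇒ retry; ctr=5 reg=4
step 8: T1 CAS ⇒ ok; ctr=6 reg=5

T1 = (2, 0)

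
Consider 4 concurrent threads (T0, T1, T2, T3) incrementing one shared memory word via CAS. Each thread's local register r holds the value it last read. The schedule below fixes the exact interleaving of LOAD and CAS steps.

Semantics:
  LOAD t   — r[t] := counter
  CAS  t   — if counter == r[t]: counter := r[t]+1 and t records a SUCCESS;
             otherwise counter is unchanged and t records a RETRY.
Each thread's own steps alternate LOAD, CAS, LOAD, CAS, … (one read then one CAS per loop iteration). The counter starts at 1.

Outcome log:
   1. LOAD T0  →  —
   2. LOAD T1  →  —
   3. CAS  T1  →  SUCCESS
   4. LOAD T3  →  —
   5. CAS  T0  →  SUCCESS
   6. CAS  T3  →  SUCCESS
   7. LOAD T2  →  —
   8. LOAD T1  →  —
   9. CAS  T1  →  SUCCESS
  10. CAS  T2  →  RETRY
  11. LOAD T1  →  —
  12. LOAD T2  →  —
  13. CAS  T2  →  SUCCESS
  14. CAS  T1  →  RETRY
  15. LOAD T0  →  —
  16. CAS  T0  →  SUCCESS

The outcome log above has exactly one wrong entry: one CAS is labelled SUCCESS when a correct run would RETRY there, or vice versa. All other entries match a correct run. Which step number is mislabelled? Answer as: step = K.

step = 5

Re-executing:
step 1: T0 LOAD ⇒ load; ctr=1 reg=1
step 2: T1 LOAD ⇒ load; ctr=1 reg=1
step 3: T1 CAS ⇒ ok; ctr=2 reg=1
step 4: T3 LOAD ⇒ load; ctr=2 reg=2
step 5: T0 CAS ⇒ retry; ctr=2 reg=1
step 6: T3 CAS ⇒ ok; ctr=3 reg=2
step 7: T2 LOAD ⇒ load; ctr=3 reg=3
step 8: T1 LOAD ⇒ load; ctr=3 reg=3
step 9: T1 CAS ⇒ ok; ctr=4 reg=3
step 10: T2 CAS ⇒ retry; ctr=4 reg=3
step 11: T1 LOAD ⇒ load; ctr=4 reg=4
step 12: T2 LOAD ⇒ load; ctr=4 reg=4
step 13: T2 CAS ⇒ ok; ctr=5 reg=4
step 14: T1 CAS ⇒ retry; ctr=5 reg=4
step 15: T0 LOAD ⇒ load; ctr=5 reg=5
step 16: T0 CAS ⇒ ok; ctr=6 reg=5
Mismatch at 5.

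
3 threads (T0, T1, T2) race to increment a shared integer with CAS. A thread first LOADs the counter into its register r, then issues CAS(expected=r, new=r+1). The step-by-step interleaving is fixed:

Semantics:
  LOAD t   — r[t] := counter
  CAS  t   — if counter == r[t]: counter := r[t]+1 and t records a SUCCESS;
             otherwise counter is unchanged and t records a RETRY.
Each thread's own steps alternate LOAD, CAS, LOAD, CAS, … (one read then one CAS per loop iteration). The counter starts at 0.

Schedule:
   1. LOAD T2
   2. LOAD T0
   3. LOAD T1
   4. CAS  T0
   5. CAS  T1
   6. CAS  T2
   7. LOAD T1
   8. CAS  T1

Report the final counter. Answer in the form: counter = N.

   1) LOAD T2:  M=0  r_T2=0
   2) LOAD T0:  M=0  r_T0=0
   3) LOAD T1:  M=0  r_T1=0
   4) CAS  T0:  M=1  r_T0=0 ✓
   5) CAS  T1:  M=1  r_T1=0 ✗
   6) CAS  T2:  M=1  r_T2=0 ✗
   7) LOAD T1:  M=1  r_T1=1
   8) CAS  T1:  M=2  r_T1=1 ✓

counter = 2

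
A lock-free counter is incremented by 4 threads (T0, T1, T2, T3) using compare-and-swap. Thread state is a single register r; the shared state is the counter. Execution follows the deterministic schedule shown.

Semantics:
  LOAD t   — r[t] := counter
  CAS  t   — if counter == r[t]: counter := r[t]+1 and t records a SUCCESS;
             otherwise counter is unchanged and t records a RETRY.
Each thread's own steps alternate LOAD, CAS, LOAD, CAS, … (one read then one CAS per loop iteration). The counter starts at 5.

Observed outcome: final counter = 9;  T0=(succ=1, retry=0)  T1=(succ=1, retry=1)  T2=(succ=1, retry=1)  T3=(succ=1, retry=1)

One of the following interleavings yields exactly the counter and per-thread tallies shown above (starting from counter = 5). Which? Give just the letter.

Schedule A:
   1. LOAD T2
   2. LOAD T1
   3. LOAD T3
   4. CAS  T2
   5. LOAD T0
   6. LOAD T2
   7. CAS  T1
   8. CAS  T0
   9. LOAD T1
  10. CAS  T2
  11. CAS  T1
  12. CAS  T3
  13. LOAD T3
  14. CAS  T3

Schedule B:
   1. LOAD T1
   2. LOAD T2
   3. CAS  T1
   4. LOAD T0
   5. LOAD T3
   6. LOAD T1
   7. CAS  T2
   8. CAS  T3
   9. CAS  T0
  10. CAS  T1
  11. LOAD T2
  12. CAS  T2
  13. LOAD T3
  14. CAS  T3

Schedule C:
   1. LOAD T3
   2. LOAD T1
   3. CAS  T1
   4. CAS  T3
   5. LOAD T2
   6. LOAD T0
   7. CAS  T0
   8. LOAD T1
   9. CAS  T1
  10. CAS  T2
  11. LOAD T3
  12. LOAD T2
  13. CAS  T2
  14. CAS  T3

Simulating candidate A:
T2 LOAD — after: cnt=5, r=5 — load
T1 LOAD — after: cnt=5, r=5 — load
T3 LOAD — after: cnt=5, r=5 — load
T2 CAS — after: cnt=6, r=5 — ok
T0 LOAD — after: cnt=6, r=6 — load
T2 LOAD — after: cnt=6, r=6 — load
T1 CAS — after: cnt=6, r=5 — retry
T0 CAS — after: cnt=7, r=6 — ok
T1 LOAD — after: cnt=7, r=7 — load
T2 CAS — after: cnt=7, r=6 — retry
T1 CAS — after: cnt=8, r=7 — ok
T3 CAS — after: cnt=8, r=5 — retry
T3 LOAD — after: cnt=8, r=8 — load
T3 CAS — after: cnt=9, r=8 — ok

A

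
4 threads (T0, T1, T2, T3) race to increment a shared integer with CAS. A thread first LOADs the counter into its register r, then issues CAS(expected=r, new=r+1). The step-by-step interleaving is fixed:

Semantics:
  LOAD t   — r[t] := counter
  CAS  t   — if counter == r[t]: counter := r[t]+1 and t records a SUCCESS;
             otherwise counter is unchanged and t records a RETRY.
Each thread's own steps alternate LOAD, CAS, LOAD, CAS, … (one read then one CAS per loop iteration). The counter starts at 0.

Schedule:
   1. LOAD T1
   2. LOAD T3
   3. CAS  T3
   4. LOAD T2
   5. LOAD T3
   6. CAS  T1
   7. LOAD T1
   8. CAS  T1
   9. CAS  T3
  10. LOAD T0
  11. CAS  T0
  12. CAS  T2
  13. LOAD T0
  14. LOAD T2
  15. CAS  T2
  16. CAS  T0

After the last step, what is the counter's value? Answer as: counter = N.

[1] T1.load  rd  (counter 0, T1.r 0)
[2] T3.load  rd  (counter 0, T3.r 0)
[3] T3.cas  hit  (counter 1, T3.r 0)
[4] T2.load  rd  (counter 1, T2.r 1)
[5] T3.load  rd  (counter 1, T3.r 1)
[6] T1.cas  miss  (counter 1, T1.r 0)
[7] T1.load  rd  (counter 1, T1.r 1)
[8] T1.cas  hit  (counter 2, T1.r 1)
[9] T3.cas  miss  (counter 2, T3.r 1)
[10] T0.load  rd  (counter 2, T0.r 2)
[11] T0.cas  hit  (counter 3, T0.r 2)
[12] T2.cas  miss  (counter 3, T2.r 1)
[13] T0.load  rd  (counter 3, T0.r 3)
[14] T2.load  rd  (counter 3, T2.r 3)
[15] T2.cas  hit  (counter 4, T2.r 3)
[16] T0.cas  miss  (counter 4, T0.r 3)

counter = 4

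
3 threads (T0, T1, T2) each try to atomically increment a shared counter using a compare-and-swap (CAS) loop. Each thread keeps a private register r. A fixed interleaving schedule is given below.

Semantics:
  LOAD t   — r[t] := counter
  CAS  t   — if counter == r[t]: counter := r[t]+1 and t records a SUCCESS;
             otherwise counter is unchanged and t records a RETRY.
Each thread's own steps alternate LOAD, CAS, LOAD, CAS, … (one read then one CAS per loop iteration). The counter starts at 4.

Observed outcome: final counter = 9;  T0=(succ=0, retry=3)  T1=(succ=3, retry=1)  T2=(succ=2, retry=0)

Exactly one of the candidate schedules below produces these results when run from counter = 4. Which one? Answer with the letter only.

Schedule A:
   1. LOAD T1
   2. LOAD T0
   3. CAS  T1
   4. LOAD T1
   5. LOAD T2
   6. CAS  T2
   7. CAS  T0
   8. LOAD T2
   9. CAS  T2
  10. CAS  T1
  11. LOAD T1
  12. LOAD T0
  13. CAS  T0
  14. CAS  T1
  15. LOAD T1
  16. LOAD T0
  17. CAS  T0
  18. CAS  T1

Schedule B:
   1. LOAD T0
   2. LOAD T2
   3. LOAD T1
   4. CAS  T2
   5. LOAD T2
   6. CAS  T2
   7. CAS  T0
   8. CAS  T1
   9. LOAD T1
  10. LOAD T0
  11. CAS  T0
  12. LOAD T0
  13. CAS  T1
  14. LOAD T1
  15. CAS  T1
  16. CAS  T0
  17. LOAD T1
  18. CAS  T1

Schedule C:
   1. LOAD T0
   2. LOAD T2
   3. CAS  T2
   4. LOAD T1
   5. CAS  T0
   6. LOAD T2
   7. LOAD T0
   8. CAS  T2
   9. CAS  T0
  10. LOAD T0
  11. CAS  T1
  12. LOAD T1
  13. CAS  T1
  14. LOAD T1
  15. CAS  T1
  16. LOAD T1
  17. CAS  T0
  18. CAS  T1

C

Tracing schedule C:
step 1: T0 LOAD ⇒ load; ctr=4 reg=4
step 2: T2 LOAD ⇒ load; ctr=4 reg=4
step 3: T2 CAS ⇒ ok; ctr=5 reg=4
step 4: T1 LOAD ⇒ load; ctr=5 reg=5
step 5: T0 CAS ⇒ retry; ctr=5 reg=4
step 6: T2 LOAD ⇒ load; ctr=5 reg=5
step 7: T0 LOAD ⇒ load; ctr=5 reg=5
step 8: T2 CAS ⇒ ok; ctr=6 reg=5
step 9: T0 CAS ⇒ retry; ctr=6 reg=5
step 10: T0 LOAD ⇒ load; ctr=6 reg=6
step 11: T1 CAS ⇒ retry; ctr=6 reg=5
step 12: T1 LOAD ⇒ load; ctr=6 reg=6
step 13: T1 CAS ⇒ ok; ctr=7 reg=6
step 14: T1 LOAD ⇒ load; ctr=7 reg=7
step 15: T1 CAS ⇒ ok; ctr=8 reg=7
step 16: T1 LOAD ⇒ load; ctr=8 reg=8
step 17: T0 CAS ⇒ retry; ctr=8 reg=6
step 18: T1 CAS ⇒ ok; ctr=9 reg=8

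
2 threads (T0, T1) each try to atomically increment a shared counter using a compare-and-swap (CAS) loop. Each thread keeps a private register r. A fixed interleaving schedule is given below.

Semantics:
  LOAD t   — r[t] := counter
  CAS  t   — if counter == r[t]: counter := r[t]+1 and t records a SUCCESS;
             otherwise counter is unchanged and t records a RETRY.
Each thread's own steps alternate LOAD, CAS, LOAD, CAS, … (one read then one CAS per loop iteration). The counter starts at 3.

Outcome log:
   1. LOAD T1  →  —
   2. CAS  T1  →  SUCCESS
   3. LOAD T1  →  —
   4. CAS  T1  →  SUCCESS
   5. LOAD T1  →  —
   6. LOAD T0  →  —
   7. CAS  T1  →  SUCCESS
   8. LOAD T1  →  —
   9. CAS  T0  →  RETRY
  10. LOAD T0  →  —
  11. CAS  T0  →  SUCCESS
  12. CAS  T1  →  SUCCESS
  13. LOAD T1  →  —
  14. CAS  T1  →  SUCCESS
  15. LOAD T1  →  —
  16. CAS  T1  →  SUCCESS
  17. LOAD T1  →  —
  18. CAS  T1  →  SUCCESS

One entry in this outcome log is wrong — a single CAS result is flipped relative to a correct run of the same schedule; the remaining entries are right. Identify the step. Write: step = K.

step = 12

Re-executing:
step 1: T1 LOAD ⇒ load; ctr=3 reg=3
step 2: T1 CAS ⇒ ok; ctr=4 reg=3
step 3: T1 LOAD ⇒ load; ctr=4 reg=4
step 4: T1 CAS ⇒ ok; ctr=5 reg=4
step 5: T1 LOAD ⇒ load; ctr=5 reg=5
step 6: T0 LOAD ⇒ load; ctr=5 reg=5
step 7: T1 CAS ⇒ ok; ctr=6 reg=5
step 8: T1 LOAD ⇒ load; ctr=6 reg=6
step 9: T0 CAS ⇒ retry; ctr=6 reg=5
step 10: T0 LOAD ⇒ load; ctr=6 reg=6
step 11: T0 CAS ⇒ ok; ctr=7 reg=6
step 12: T1 CAS ⇒ retry; ctr=7 reg=6
step 13: T1 LOAD ⇒ load; ctr=7 reg=7
step 14: T1 CAS ⇒ ok; ctr=8 reg=7
step 15: T1 LOAD ⇒ load; ctr=8 reg=8
step 16: T1 CAS ⇒ ok; ctr=9 reg=8
step 17: T1 LOAD ⇒ load; ctr=9 reg=9
step 18: T1 CAS ⇒ ok; ctr=10 reg=9
Log disagrees first at step 12.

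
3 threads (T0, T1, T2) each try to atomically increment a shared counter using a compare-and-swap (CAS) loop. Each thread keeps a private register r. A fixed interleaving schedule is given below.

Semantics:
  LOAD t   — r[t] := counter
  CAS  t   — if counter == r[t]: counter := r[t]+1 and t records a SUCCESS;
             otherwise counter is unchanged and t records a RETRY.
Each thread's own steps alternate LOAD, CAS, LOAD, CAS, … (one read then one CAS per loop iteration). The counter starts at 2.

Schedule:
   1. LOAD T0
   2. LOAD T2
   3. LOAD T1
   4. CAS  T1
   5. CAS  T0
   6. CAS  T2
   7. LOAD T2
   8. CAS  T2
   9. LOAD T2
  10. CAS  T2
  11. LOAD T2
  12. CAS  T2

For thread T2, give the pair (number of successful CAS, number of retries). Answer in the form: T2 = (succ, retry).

[1] T0.load  rd  (counter 2, T0.r 2)
[2] T2.load  rd  (counter 2, T2.r 2)
[3] T1.load  rd  (counter 2, T1.r 2)
[4] T1.cas  hit  (counter 3, T1.r 2)
[5] T0.cas  miss  (counter 3, T0.r 2)
[6] T2.cas  miss  (counter 3, T2.r 2)
[7] T2.load  rd  (counter 3, T2.r 3)
[8] T2.cas  hit  (counter 4, T2.r 3)
[9] T2.load  rd  (counter 4, T2.r 4)
[10] T2.cas  hit  (counter 5, T2.r 4)
[11] T2.load  rd  (counter 5, T2.r 5)
[12] T2.cas  hit  (counter 6, T2.r 5)

T2 = (3, 1)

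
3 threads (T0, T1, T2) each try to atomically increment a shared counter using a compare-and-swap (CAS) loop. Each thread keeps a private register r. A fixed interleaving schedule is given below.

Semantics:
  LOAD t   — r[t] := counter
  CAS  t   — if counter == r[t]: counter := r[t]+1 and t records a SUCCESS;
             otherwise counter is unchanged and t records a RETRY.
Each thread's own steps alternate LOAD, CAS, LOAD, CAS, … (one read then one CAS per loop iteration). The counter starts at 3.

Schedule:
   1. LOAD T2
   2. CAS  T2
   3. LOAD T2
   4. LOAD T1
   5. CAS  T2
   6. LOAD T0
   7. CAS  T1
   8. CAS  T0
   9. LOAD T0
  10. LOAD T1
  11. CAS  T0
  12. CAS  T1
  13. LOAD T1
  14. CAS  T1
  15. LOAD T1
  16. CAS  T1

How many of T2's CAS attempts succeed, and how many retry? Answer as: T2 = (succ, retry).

T2 = (2, 0)

   1) LOAD T2:  M=3  r_T2=3
   2) CAS  T2:  M=4  r_T2=3 ✓
   3) LOAD T2:  M=4  r_T2=4
   4) LOAD T1:  M=4  r_T1=4
   5) CAS  T2:  M=5  r_T2=4 ✓
   6) LOAD T0:  M=5  r_T0=5
   7) CAS  T1:  M=5  r_T1=4 ✗
   8) CAS  T0:  M=6  r_T0=5 ✓
   9) LOAD T0:  M=6  r_T0=6
  10) LOAD T1:  M=6  r_T1=6
  11) CAS  T0:  M=7  r_T0=6 ✓
  12) CAS  T1:  M=7  r_T1=6 ✗
  13) LOAD T1:  M=7  r_T1=7
  14) CAS  T1:  M=8  r_T1=7 ✓
  15) LOAD T1:  M=8  r_T1=8
  16) CAS  T1:  M=9  r_T1=8 ✓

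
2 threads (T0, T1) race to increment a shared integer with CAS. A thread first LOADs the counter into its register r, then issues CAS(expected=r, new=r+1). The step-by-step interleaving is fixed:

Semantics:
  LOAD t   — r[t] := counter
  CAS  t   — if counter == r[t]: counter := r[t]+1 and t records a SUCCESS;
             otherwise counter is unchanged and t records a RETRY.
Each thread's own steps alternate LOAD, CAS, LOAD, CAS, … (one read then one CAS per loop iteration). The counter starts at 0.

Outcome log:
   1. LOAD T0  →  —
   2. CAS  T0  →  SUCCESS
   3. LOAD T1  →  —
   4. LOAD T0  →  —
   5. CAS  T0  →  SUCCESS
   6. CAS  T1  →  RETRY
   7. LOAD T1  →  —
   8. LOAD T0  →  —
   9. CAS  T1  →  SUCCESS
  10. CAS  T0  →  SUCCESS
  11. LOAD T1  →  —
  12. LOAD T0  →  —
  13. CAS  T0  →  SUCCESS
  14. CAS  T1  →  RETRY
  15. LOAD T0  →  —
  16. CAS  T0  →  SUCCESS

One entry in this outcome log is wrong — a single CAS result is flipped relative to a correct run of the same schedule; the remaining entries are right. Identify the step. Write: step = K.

Correct run:
T0 LOAD — after: cnt=0, r=0 — load
T0 CAS — after: cnt=1, r=0 — ok
T1 LOAD — after: cnt=1, r=1 — load
T0 LOAD — after: cnt=1, r=1 — load
T0 CAS — after: cnt=2, r=1 — ok
T1 CAS — after: cnt=2, r=1 — retry
T1 LOAD — after: cnt=2, r=2 — load
T0 LOAD — after: cnt=2, r=2 — load
T1 CAS — after: cnt=3, r=2 — ok
T0 CAS — after: cnt=3, r=2 — retry
T1 LOAD — after: cnt=3, r=3 — load
T0 LOAD — after: cnt=3, r=3 — load
T0 CAS — after: cnt=4, r=3 — ok
T1 CAS — after: cnt=4, r=3 — retry
T0 LOAD — after: cnt=4, r=4 — load
T0 CAS — after: cnt=5, r=4 — ok
Flip is step 10.

step = 10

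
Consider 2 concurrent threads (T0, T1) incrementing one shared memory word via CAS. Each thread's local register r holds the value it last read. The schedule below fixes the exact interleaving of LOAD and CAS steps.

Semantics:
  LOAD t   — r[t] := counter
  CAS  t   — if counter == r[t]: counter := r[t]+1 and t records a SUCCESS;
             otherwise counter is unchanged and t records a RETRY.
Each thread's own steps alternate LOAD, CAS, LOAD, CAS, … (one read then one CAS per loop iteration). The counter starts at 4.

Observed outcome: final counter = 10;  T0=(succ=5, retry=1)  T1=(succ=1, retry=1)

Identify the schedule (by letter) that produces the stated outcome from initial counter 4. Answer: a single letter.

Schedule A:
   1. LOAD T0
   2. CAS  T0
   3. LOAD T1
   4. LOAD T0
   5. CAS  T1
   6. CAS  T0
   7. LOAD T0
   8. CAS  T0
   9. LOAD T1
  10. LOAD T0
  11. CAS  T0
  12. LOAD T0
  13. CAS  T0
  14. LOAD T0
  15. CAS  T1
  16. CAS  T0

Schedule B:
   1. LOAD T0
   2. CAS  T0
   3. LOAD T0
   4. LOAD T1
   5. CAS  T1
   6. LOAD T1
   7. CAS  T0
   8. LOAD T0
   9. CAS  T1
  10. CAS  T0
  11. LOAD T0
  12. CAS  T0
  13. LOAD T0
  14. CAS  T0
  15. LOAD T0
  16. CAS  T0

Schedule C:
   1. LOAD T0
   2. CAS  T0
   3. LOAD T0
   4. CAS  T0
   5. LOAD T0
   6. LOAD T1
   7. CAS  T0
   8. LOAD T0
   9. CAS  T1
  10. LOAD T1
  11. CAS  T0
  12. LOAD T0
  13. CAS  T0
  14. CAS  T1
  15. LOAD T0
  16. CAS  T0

Tracing schedule A:
[1] T0.load  rd  (counter 4, T0.r 4)
[2] T0.cas  hit  (counter 5, T0.r 4)
[3] T1.load  rd  (counter 5, T1.r 5)
[4] T0.load  rd  (counter 5, T0.r 5)
[5] T1.cas  hit  (counter 6, T1.r 5)
[6] T0.cas  miss  (counter 6, T0.r 5)
[7] T0.load  rd  (counter 6, T0.r 6)
[8] T0.cas  hit  (counter 7, T0.r 6)
[9] T1.load  rd  (counter 7, T1.r 7)
[10] T0.load  rd  (counter 7, T0.r 7)
[11] T0.cas  hit  (counter 8, T0.r 7)
[12] T0.load  rd  (counter 8, T0.r 8)
[13] T0.cas  hit  (counter 9, T0.r 8)
[14] T0.load  rd  (counter 9, T0.r 9)
[15] T1.cas  miss  (counter 9, T1.r 7)
[16] T0.cas  hit  (counter 10, T0.r 9)

A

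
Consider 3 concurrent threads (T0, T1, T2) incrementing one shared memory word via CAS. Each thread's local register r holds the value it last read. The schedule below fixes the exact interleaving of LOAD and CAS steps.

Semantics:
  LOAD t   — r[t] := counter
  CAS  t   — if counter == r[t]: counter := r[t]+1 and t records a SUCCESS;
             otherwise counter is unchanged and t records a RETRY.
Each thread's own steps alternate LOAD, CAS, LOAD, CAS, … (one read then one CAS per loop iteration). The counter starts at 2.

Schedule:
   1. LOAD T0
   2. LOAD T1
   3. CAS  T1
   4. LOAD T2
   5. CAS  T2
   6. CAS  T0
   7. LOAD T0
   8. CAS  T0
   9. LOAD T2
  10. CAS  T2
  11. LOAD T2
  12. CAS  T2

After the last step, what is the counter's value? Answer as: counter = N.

counter = 7

   1) LOAD T0:  M=2  r_T0=2
   2) LOAD T1:  M=2  r_T1=2
   3) CAS  T1:  M=3  r_T1=2 ✓
   4) LOAD T2:  M=3  r_T2=3
   5) CAS  T2:  M=4  r_T2=3 ✓
   6) CAS  T0:  M=4  r_T0=2 ✗
   7) LOAD T0:  M=4  r_T0=4
   8) CAS  T0:  M=5  r_T0=4 ✓
   9) LOAD T2:  M=5  r_T2=5
  10) CAS  T2:  M=6  r_T2=5 ✓
  11) LOAD T2:  M=6  r_T2=6
  12) CAS  T2:  M=7  r_T2=6 ✓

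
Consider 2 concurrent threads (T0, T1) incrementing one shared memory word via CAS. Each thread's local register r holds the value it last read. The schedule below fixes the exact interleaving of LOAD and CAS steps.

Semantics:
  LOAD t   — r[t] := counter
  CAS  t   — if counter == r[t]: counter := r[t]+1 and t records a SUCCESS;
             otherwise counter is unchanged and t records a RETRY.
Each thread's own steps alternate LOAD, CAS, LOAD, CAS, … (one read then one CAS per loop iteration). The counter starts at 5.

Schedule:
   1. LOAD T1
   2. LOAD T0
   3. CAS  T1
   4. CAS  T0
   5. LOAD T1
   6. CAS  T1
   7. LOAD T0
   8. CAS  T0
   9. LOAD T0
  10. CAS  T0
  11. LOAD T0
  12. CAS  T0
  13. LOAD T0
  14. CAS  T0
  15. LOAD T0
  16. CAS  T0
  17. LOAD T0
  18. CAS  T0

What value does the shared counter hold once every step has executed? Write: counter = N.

step 1: T1 LOAD ⇒ load; ctr=5 reg=5
step 2: T0 LOAD ⇒ load; ctr=5 reg=5
step 3: T1 CAS ⇒ ok; ctr=6 reg=5
step 4: T0 CAS ⇒ retry; ctr=6 reg=5
step 5: T1 LOAD ⇒ load; ctr=6 reg=6
step 6: T1 CAS ⇒ ok; ctr=7 reg=6
step 7: T0 LOAD ⇒ load; ctr=7 reg=7
step 8: T0 CAS ⇒ ok; ctr=8 reg=7
step 9: T0 LOAD ⇒ load; ctr=8 reg=8
step 10: T0 CAS ⇒ ok; ctr=9 reg=8
step 11: T0 LOAD ⇒ load; ctr=9 reg=9
step 12: T0 CAS ⇒ ok; ctr=10 reg=9
step 13: T0 LOAD ⇒ load; ctr=10 reg=10
step 14: T0 CAS ⇒ ok; ctr=11 reg=10
step 15: T0 LOAD ⇒ load; ctr=11 reg=11
step 16: T0 CAS ⇒ ok; ctr=12 reg=11
step 17: T0 LOAD ⇒ load; ctr=12 reg=12
step 18: T0 CAS ⇒ ok; ctr=13 reg=12

counter = 13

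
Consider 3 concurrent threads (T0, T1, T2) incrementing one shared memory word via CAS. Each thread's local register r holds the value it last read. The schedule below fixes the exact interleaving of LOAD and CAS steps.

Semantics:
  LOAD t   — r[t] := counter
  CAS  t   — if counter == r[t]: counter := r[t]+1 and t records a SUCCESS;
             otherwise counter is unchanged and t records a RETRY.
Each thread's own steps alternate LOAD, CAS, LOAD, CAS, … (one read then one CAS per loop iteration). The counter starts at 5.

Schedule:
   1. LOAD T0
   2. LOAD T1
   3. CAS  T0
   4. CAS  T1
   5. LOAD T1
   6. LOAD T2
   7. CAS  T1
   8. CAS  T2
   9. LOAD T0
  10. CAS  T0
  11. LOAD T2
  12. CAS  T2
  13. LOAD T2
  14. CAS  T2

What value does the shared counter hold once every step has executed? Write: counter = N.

#1 T0 reads 5
#2 T1 reads 5
#3 T0 CAS(5→6) writes; counter now 6
#4 T1 CAS(5→6) fails; counter now 6
#5 T1 reads 6
#6 T2 reads 6
#7 T1 CAS(6→7) writes; counter now 7
#8 T2 CAS(6→7) fails; counter now 7
#9 T0 reads 7
#10 T0 CAS(7→8) writes; counter now 8
#11 T2 reads 8
#12 T2 CAS(8→9) writes; counter now 9
#13 T2 reads 9
#14 T2 CAS(9→10) writes; counter now 10

counter = 10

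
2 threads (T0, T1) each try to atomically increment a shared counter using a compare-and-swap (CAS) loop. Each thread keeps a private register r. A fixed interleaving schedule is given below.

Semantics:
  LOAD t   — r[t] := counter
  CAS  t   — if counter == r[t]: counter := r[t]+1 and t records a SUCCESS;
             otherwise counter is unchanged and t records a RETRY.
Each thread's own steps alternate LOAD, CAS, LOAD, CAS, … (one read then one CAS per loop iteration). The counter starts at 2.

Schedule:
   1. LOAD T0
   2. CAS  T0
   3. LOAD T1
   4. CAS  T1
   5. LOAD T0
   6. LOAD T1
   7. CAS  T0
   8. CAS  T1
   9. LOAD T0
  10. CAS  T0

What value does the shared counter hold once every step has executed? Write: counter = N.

step 1: T0 LOAD ⇒ load; ctr=2 reg=2
step 2: T0 CAS ⇒ ok; ctr=3 reg=2
step 3: T1 LOAD ⇒ load; ctr=3 reg=3
step 4: T1 CAS ⇒ ok; ctr=4 reg=3
step 5: T0 LOAD ⇒ load; ctr=4 reg=4
step 6: T1 LOAD ⇒ load; ctr=4 reg=4
step 7: T0 CAS ⇒ ok; ctr=5 reg=4
step 8: T1 CAS ⇒ retry; ctr=5 reg=4
step 9: T0 LOAD ⇒ load; ctr=5 reg=5
step 10: T0 CAS ⇒ ok; ctr=6 reg=5

counter = 6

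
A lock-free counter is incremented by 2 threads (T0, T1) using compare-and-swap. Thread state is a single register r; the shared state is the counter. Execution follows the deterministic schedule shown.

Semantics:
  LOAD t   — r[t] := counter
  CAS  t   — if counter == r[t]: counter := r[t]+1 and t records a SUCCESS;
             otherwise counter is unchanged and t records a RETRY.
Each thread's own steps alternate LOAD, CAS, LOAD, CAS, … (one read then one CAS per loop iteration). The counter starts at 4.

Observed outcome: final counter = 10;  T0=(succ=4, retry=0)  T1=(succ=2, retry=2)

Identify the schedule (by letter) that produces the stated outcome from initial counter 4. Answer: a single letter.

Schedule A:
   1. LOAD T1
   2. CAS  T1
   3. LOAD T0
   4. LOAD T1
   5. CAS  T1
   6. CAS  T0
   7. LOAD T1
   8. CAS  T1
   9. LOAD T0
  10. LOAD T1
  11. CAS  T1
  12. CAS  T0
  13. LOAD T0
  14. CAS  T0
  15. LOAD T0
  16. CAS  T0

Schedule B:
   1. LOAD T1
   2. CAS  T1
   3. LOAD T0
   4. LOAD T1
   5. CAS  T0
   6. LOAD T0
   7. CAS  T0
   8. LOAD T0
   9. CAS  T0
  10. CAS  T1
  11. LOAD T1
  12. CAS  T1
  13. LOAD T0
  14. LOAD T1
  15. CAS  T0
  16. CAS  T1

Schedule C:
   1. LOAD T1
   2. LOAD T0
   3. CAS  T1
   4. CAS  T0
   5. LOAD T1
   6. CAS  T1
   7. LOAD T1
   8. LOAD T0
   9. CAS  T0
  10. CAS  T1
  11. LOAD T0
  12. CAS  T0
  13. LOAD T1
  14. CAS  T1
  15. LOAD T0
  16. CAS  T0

B

Run B:
#1 T1 reads 4
#2 T1 CAS(4→5) writes; counter now 5
#3 T0 reads 5
#4 T1 reads 5
#5 T0 CAS(5→6) writes; counter now 6
#6 T0 reads 6
#7 T0 CAS(6→7) writes; counter now 7
#8 T0 reads 7
#9 T0 CAS(7→8) writes; counter now 8
#10 T1 CAS(5→6) fails; counter now 8
#11 T1 reads 8
#12 T1 CAS(8→9) writes; counter now 9
#13 T0 reads 9
#14 T1 reads 9
#15 T0 CAS(9→10) writes; counter now 10
#16 T1 CAS(9→10) fails; counter now 10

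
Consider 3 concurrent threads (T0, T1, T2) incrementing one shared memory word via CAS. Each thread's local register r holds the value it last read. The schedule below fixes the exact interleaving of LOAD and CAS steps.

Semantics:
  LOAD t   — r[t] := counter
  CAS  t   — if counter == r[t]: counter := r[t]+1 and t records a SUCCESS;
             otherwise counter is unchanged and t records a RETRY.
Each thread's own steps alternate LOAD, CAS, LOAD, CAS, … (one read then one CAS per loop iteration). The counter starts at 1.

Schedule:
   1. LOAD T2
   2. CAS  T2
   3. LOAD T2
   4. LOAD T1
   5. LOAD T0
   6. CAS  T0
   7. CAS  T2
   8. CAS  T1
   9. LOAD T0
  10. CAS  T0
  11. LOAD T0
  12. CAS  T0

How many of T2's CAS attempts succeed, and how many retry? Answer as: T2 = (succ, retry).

T2 LOAD — after: cnt=1, r=1 — load
T2 CAS — after: cnt=2, r=1 — ok
T2 LOAD — after: cnt=2, r=2 — load
T1 LOAD — after: cnt=2, r=2 — load
T0 LOAD — after: cnt=2, r=2 — load
T0 CAS — after: cnt=3, r=2 — ok
T2 CAS — after: cnt=3, r=2 — retry
T1 CAS — after: cnt=3, r=2 — retry
T0 LOAD — after: cnt=3, r=3 — load
T0 CAS — after: cnt=4, r=3 — ok
T0 LOAD — after: cnt=4, r=4 — load
T0 CAS — after: cnt=5, r=4 — ok

T2 = (1, 1)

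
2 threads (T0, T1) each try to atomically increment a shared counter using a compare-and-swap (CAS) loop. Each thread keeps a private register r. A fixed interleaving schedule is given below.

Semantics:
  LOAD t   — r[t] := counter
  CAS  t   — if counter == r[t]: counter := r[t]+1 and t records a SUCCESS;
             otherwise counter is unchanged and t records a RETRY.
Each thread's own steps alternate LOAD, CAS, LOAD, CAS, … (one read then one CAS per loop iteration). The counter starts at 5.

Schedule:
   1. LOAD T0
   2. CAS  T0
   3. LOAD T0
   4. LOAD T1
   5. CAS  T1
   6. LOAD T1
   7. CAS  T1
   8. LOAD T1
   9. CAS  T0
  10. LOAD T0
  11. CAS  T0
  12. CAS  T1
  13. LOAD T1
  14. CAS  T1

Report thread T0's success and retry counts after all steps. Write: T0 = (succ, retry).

T0 = (2, 1)

1. LOAD T0 → mem=5 r[T0]=5 [LOAD]
2. CAS T0 → mem=6 r[T0]=5 [OK]
3. LOAD T0 → mem=6 r[T0]=6 [LOAD]
4. LOAD T1 → mem=6 r[T1]=6 [LOAD]
5. CAS T1 → mem=7 r[T1]=6 [OK]
6. LOAD T1 → mem=7 r[T1]=7 [LOAD]
7. CAS T1 → mem=8 r[T1]=7 [OK]
8. LOAD T1 → mem=8 r[T1]=8 [LOAD]
9. CAS T0 → mem=8 r[T0]=6 [RETRY]
10. LOAD T0 → mem=8 r[T0]=8 [LOAD]
11. CAS T0 → mem=9 r[T0]=8 [OK]
12. CAS T1 → mem=9 r[T1]=8 [RETRY]
13. LOAD T1 → mem=9 r[T1]=9 [LOAD]
14. CAS T1 → mem=10 r[T1]=9 [OK]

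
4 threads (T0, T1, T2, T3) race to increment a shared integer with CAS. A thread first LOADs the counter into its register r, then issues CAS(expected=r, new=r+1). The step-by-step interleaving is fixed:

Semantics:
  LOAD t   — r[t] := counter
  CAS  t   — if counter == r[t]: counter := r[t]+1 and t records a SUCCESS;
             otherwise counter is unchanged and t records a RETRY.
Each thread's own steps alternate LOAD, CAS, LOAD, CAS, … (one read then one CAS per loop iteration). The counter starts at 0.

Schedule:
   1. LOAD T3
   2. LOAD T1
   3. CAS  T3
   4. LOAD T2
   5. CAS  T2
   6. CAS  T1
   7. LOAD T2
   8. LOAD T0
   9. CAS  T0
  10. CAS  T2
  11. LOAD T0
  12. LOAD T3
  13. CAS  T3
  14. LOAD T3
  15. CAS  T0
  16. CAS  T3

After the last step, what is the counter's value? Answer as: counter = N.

counter = 5

#1 T3 reads 0
#2 T1 reads 0
#3 T3 CAS(0→1) writes; counter now 1
#4 T2 reads 1
#5 T2 CAS(1→2) writes; counter now 2
#6 T1 CAS(0→1) fails; counter now 2
#7 T2 reads 2
#8 T0 reads 2
#9 T0 CAS(2→3) writes; counter now 3
#10 T2 CAS(2→3) fails; counter now 3
#11 T0 reads 3
#12 T3 reads 3
#13 T3 CAS(3→4) writes; counter now 4
#14 T3 reads 4
#15 T0 CAS(3→4) fails; counter now 4
#16 T3 CAS(4→5) writes; counter now 5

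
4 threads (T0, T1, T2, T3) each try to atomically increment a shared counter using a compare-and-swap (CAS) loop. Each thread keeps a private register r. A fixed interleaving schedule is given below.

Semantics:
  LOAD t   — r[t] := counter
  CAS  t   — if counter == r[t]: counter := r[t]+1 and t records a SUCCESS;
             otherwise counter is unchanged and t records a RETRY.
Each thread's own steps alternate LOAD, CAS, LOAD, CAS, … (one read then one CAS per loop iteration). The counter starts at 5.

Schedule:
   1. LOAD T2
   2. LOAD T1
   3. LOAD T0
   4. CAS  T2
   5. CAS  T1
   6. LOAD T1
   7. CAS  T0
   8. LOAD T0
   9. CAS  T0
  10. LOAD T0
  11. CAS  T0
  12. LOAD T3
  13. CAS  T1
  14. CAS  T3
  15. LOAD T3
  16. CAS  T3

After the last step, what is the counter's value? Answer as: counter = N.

counter = 10

T2 LOAD — after: cnt=5, r=5 — load
T1 LOAD — after: cnt=5, r=5 — load
T0 LOAD — after: cnt=5, r=5 — load
T2 CAS — after: cnt=6, r=5 — ok
T1 CAS — after: cnt=6, r=5 — retry
T1 LOAD — after: cnt=6, r=6 — load
T0 CAS — after: cnt=6, r=5 — retry
T0 LOAD — after: cnt=6, r=6 — load
T0 CAS — after: cnt=7, r=6 — ok
T0 LOAD — after: cnt=7, r=7 — load
T0 CAS — after: cnt=8, r=7 — ok
T3 LOAD — after: cnt=8, r=8 — load
T1 CAS — after: cnt=8, r=6 — retry
T3 CAS — after: cnt=9, r=8 — ok
T3 LOAD — after: cnt=9, r=9 — load
T3 CAS — after: cnt=10, r=9 — ok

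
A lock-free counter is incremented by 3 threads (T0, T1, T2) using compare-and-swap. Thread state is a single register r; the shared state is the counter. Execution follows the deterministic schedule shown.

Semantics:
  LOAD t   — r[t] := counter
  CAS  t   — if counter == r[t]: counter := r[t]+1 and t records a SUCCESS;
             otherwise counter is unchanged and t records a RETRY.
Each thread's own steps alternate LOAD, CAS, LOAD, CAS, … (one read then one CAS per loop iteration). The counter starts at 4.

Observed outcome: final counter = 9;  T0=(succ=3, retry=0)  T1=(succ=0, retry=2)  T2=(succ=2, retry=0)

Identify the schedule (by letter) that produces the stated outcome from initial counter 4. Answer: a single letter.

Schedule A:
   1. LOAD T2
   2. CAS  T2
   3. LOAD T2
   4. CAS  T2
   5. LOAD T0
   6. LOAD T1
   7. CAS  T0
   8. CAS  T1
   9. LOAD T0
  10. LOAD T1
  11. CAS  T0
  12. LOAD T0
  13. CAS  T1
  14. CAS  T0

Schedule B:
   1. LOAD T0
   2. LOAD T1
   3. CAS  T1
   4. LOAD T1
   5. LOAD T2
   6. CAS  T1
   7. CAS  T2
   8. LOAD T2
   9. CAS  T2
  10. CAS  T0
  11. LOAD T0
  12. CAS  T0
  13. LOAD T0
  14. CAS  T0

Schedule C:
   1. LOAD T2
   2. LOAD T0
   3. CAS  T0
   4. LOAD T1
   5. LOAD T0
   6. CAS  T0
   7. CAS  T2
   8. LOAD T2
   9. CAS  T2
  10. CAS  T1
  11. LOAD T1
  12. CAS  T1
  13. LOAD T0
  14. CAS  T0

Simulating candidate A:
1. LOAD T2 → mem=4 r[T2]=4 [LOAD]
2. CAS T2 → mem=5 r[T2]=4 [OK]
3. LOAD T2 → mem=5 r[T2]=5 [LOAD]
4. CAS T2 → mem=6 r[T2]=5 [OK]
5. LOAD T0 → mem=6 r[T0]=6 [LOAD]
6. LOAD T1 → mem=6 r[T1]=6 [LOAD]
7. CAS T0 → mem=7 r[T0]=6 [OK]
8. CAS T1 → mem=7 r[T1]=6 [RETRY]
9. LOAD T0 → mem=7 r[T0]=7 [LOAD]
10. LOAD T1 → mem=7 r[T1]=7 [LOAD]
11. CAS T0 → mem=8 r[T0]=7 [OK]
12. LOAD T0 → mem=8 r[T0]=8 [LOAD]
13. CAS T1 → mem=8 r[T1]=7 [RETRY]
14. CAS T0 → mem=9 r[T0]=8 [OK]

A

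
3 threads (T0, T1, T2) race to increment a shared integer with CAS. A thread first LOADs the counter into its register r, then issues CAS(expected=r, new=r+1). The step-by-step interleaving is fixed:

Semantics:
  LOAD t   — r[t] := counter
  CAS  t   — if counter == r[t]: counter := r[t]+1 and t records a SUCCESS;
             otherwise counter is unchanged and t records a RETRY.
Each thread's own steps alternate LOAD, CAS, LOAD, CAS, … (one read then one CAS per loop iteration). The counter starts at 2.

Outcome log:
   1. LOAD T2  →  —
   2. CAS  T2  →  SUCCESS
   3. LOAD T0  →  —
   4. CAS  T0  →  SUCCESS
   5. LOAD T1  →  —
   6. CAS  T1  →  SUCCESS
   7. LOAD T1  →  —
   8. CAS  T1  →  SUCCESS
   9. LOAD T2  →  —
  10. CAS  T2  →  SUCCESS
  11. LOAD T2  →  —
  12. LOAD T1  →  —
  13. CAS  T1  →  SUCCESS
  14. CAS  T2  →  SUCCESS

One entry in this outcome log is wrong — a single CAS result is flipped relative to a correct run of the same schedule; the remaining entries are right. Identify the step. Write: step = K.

Reference trace:
1. LOAD T2 → mem=2 r[T2]=2 [LOAD]
2. CAS T2 → mem=3 r[T2]=2 [OK]
3. LOAD T0 → mem=3 r[T0]=3 [LOAD]
4. CAS T0 → mem=4 r[T0]=3 [OK]
5. LOAD T1 → mem=4 r[T1]=4 [LOAD]
6. CAS T1 → mem=5 r[T1]=4 [OK]
7. LOAD T1 → mem=5 r[T1]=5 [LOAD]
8. CAS T1 → mem=6 r[T1]=5 [OK]
9. LOAD T2 → mem=6 r[T2]=6 [LOAD]
10. CAS T2 → mem=7 r[T2]=6 [OK]
11. LOAD T2 → mem=7 r[T2]=7 [LOAD]
12. LOAD T1 → mem=7 r[T1]=7 [LOAD]
13. CAS T1 → mem=8 r[T1]=7 [OK]
14. CAS T2 → mem=8 r[T2]=7 [RETRY]
Log disagrees first at step 14.

step = 14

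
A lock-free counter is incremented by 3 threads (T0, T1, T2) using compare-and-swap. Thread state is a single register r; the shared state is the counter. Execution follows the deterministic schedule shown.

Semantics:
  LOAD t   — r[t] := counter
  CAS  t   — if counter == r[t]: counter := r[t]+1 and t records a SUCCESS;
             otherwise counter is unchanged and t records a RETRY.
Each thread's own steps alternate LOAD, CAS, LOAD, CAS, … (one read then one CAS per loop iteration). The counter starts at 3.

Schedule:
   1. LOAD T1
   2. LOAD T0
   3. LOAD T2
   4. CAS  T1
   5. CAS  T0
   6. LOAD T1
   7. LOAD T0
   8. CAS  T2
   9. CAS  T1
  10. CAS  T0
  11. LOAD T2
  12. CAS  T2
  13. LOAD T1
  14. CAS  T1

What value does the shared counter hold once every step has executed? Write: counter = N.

counter = 7

1. LOAD T1 → mem=3 r[T1]=3 [LOAD]
2. LOAD T0 → mem=3 r[T0]=3 [LOAD]
3. LOAD T2 → mem=3 r[T2]=3 [LOAD]
4. CAS T1 → mem=4 r[T1]=3 [OK]
5. CAS T0 → mem=4 r[T0]=3 [RETRY]
6. LOAD T1 → mem=4 r[T1]=4 [LOAD]
7. LOAD T0 → mem=4 r[T0]=4 [LOAD]
8. CAS T2 → mem=4 r[T2]=3 [RETRY]
9. CAS T1 → mem=5 r[T1]=4 [OK]
10. CAS T0 → mem=5 r[T0]=4 [RETRY]
11. LOAD T2 → mem=5 r[T2]=5 [LOAD]
12. CAS T2 → mem=6 r[T2]=5 [OK]
13. LOAD T1 → mem=6 r[T1]=6 [LOAD]
14. CAS T1 → mem=7 r[T1]=6 [OK]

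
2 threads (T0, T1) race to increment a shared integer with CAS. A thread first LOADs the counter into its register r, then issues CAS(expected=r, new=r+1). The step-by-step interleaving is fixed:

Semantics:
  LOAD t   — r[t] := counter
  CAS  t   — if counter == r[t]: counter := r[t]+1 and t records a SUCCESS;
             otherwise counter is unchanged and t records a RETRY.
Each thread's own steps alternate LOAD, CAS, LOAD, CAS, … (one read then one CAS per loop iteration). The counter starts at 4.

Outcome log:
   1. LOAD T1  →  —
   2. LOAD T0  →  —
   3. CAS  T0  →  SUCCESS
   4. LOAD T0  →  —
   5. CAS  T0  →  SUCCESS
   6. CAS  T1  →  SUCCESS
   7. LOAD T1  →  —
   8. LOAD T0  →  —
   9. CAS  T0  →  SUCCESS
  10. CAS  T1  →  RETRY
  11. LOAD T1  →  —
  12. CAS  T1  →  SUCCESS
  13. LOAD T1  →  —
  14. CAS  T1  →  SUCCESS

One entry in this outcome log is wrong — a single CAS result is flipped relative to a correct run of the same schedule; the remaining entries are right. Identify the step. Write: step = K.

step = 6

Re-executing:
#1 T1 reads 4
#2 T0 reads 4
#3 T0 CAS(4→5) writes; counter now 5
#4 T0 reads 5
#5 T0 CAS(5→6) writes; counter now 6
#6 T1 CAS(4→5) fails; counter now 6
#7 T1 reads 6
#8 T0 reads 6
#9 T0 CAS(6→7) writes; counter now 7
#10 T1 CAS(6→7) fails; counter now 7
#11 T1 reads 7
#12 T1 CAS(7→8) writes; counter now 8
#13 T1 reads 8
#14 T1 CAS(8→9) writes; counter now 9
Mismatch at 6.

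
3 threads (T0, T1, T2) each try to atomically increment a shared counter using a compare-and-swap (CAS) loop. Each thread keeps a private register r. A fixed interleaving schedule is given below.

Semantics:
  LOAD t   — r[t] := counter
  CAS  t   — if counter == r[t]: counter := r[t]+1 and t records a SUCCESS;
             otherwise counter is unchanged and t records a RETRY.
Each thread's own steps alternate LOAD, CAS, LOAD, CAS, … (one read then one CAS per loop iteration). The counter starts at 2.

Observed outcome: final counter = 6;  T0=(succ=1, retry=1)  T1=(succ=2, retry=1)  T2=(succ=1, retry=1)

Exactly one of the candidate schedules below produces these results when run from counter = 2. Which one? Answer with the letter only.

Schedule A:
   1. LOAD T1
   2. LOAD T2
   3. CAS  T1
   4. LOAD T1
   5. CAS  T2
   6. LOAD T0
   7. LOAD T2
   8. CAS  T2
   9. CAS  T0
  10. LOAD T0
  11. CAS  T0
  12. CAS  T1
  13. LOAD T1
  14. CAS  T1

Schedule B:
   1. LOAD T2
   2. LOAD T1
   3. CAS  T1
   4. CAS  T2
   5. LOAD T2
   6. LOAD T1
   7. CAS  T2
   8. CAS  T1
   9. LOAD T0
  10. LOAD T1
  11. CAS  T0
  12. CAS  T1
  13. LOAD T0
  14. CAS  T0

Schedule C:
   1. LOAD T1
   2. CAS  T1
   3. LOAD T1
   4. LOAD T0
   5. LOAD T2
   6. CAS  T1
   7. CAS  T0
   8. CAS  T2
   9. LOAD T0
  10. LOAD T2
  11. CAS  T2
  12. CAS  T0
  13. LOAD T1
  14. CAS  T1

Simulating candidate A:
T1 LOAD — after: cnt=2, r=2 — load
T2 LOAD — after: cnt=2, r=2 — load
T1 CAS — after: cnt=3, r=2 — ok
T1 LOAD — after: cnt=3, r=3 — load
T2 CAS — after: cnt=3, r=2 — retry
T0 LOAD — after: cnt=3, r=3 — load
T2 LOAD — after: cnt=3, r=3 — load
T2 CAS — after: cnt=4, r=3 — ok
T0 CAS — after: cnt=4, r=3 — retry
T0 LOAD — after: cnt=4, r=4 — load
T0 CAS — after: cnt=5, r=4 — ok
T1 CAS — after: cnt=5, r=3 — retry
T1 LOAD — after: cnt=5, r=5 — load
T1 CAS — after: cnt=6, r=5 — ok

A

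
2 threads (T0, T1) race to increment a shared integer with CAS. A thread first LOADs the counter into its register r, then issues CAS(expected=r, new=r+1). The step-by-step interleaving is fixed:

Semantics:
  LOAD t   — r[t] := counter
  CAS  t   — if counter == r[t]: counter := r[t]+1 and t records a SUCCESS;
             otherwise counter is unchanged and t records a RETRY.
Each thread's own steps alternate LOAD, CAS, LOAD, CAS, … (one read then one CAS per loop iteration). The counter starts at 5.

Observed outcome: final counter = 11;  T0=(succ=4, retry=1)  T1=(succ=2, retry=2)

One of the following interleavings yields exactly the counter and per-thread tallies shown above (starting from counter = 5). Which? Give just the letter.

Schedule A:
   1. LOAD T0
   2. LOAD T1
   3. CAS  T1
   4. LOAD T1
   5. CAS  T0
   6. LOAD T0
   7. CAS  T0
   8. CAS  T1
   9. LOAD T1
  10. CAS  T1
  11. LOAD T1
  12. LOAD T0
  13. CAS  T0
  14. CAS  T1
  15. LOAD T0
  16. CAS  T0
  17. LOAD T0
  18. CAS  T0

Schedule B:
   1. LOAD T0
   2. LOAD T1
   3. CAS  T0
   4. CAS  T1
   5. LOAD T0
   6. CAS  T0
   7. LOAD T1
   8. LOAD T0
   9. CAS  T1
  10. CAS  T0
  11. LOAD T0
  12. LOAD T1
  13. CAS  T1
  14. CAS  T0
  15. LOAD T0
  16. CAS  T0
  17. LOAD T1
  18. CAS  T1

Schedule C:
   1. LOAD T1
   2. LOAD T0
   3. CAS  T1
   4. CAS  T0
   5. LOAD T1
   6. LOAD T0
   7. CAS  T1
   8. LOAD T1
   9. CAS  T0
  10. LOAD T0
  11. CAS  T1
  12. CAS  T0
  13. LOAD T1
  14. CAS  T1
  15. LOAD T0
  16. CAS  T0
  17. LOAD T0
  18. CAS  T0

A

Simulating candidate A:
#1 T0 reads 5
#2 T1 reads 5
#3 T1 CAS(5→6) writes; counter now 6
#4 T1 reads 6
#5 T0 CAS(5→6) fails; counter now 6
#6 T0 reads 6
#7 T0 CAS(6→7) writes; counter now 7
#8 T1 CAS(6→7) fails; counter now 7
#9 T1 reads 7
#10 T1 CAS(7→8) writes; counter now 8
#11 T1 reads 8
#12 T0 reads 8
#13 T0 CAS(8→9) writes; counter now 9
#14 T1 CAS(8→9) fails; counter now 9
#15 T0 reads 9
#16 T0 CAS(9→10) writes; counter now 10
#17 T0 reads 10
#18 T0 CAS(10→11) writes; counter now 11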